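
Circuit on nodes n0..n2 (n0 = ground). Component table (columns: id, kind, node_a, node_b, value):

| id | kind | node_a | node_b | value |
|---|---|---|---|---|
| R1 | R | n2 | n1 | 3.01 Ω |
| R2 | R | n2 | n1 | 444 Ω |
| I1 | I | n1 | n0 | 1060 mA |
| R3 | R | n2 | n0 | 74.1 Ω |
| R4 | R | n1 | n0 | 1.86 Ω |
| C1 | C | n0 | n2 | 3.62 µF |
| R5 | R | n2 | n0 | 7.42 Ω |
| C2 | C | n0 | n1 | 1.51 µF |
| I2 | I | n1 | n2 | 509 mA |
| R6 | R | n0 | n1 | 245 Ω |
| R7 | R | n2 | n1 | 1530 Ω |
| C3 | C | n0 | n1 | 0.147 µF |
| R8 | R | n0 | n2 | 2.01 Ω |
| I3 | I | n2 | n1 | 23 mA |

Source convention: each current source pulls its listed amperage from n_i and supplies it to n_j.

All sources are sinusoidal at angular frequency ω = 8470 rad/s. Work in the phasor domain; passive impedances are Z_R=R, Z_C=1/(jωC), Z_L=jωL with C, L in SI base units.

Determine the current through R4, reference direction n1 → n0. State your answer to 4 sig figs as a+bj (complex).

-0.9727+0.01881j A

Element admittances at ω=8470 rad/s:
  Y(R1) = 0.3322+0.000j S between n2,n1
  Y(R2) = 0.002252+0.000j S between n2,n1
  I1: injects 1.06 A into n0 (from n1)
  Y(R3) = 0.01350+0.000j S between n2,n0
  Y(R4) = 0.5376+0.000j S between n1,n0
  Y(C1) = 0.000+0.03066j S between n0,n2
  Y(R5) = 0.1348+0.000j S between n2,n0
  Y(C2) = 0.000+0.01279j S between n0,n1
  I2: injects 0.509 A into n2 (from n1)
  Y(R6) = 0.004082+0.000j S between n0,n1
  Y(R7) = 0.0006536+0.000j S between n2,n1
  Y(C3) = 0.000+0.001245j S between n0,n1
  Y(R8) = 0.4975+0.000j S between n0,n2
  I3: injects 0.023 A into n1 (from n2)
Assemble and solve the 2×2 MNA system:
  V(n1)=-1.809+0.03499j  V(n2)=-0.1222+0.01577j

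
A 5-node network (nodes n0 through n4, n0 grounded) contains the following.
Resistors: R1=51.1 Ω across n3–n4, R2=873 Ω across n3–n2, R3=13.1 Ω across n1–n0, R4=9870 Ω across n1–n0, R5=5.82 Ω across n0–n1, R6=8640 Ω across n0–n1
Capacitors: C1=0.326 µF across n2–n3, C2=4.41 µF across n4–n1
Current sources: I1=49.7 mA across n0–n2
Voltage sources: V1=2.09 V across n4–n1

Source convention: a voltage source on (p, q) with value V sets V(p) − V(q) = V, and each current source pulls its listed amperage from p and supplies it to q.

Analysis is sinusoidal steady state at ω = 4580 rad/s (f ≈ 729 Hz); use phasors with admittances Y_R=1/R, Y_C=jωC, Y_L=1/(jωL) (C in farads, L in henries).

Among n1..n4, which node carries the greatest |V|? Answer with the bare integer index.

Element admittances at ω=4580 rad/s:
  Y(R1) = 0.01957+0.000j S between n3,n4
  Y(R2) = 0.001145+0.000j S between n3,n2
  Y(R3) = 0.07634+0.000j S between n1,n0
  Y(R4) = 0.0001013+0.000j S between n1,n0
  Y(C1) = 0.000+0.001493j S between n2,n3
  I1: injects 0.0497 A into n2 (from n0)
  Y(C2) = 0.000+0.02020j S between n4,n1
  Y(R5) = 0.1718+0.000j S between n0,n1
  Y(R6) = 0.0001157+0.000j S between n0,n1
  V1: constraint V(n4)−V(n1) = 2.09
Assemble and solve the 5×5 MNA system:
  V(n1)=0.2001+0.000j  V(n2)=20.91-20.95j  V(n3)=4.830+0.000j  V(n4)=2.290+0.000j
  i(V1)=0.04970-0.04221j

2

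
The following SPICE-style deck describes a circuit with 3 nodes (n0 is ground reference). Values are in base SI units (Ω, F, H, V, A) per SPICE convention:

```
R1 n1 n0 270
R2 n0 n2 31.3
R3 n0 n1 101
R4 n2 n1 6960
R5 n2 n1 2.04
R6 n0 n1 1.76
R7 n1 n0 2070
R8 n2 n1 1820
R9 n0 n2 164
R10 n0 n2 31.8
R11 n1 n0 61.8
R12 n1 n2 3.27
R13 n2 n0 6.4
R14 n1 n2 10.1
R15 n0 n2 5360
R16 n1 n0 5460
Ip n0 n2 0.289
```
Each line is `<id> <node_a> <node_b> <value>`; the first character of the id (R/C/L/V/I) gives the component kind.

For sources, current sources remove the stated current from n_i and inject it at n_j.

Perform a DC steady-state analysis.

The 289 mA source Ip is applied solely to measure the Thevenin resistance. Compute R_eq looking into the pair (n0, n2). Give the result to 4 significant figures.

Apply KCL at each of the 2 non-ground nodes and solve the resulting linear system.
Node n1: branches {R1, R3, R4, R5, R6, R7, R8, R11, R12, R14, R16} → V_1 = 0.2962
Node n2: branches {R2, R4, R5, R8, R9, R10, R12, R13, R14, R15, Ip} → V_2 = 0.4942

R_eq = 1.710 Ω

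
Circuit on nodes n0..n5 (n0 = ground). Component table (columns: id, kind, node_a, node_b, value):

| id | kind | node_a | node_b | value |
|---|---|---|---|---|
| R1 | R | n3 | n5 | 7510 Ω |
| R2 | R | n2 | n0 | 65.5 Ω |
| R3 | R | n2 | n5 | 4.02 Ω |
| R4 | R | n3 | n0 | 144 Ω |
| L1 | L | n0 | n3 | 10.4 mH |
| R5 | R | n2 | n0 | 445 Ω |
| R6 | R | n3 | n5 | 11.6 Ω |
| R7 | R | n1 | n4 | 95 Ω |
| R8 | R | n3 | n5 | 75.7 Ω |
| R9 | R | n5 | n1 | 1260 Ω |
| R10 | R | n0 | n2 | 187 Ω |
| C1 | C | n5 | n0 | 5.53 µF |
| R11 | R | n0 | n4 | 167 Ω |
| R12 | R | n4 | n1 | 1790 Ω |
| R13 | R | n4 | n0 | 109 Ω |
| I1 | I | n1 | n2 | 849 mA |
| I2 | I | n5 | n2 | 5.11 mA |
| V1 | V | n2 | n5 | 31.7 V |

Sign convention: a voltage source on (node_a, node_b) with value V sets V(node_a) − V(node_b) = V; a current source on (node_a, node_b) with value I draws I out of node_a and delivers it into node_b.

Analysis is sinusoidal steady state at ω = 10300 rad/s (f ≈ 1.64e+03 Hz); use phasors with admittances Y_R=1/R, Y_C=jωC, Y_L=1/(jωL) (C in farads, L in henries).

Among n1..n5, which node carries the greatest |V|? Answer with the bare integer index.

1

Apply KCL at each of the 5 non-ground nodes and solve the resulting linear system.
Node n1: branches {R7, R9, R12, I1} → V_1 = -117.9-0.04954j
Node n2: branches {R2, R3, R5, R10, I1, I2, V1} → V_2 = 31.98-0.4492j
Node n3: branches {R1, R4, L1, R6, R8} → V_3 = 0.2989-0.3937j
Node n4: branches {R7, R11, R12, R13} → V_4 = -49.81-0.02092j
Node n5: branches {R1, R3, R6, R8, R9, C1, I2, V1} → V_5 = 0.2829-0.4492j
Source currents: i(V1)=-7.763+0.01027j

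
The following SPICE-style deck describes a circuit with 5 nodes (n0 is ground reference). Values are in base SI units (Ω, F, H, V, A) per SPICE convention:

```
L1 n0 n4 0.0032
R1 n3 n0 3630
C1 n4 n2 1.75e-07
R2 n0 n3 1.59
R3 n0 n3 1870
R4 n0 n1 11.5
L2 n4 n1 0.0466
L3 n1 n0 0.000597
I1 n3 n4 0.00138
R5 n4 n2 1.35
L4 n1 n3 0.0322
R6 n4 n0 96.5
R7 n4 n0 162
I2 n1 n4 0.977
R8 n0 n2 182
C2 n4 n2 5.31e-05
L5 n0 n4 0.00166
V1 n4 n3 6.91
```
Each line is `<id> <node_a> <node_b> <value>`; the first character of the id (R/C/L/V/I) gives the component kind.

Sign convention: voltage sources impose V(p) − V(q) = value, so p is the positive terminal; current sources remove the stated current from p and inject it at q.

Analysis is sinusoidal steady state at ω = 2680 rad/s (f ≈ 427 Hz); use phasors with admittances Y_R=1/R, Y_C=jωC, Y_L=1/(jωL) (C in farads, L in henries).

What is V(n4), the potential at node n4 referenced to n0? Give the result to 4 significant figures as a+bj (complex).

6.275+3.356j V

Apply KCL at each of the 4 non-ground nodes and solve the resulting linear system.
Node n1: branches {R4, L2, L3, L4, I2} → V_1 = -0.1219-1.397j
Node n2: branches {C1, R5, R8, C2} → V_2 = 6.226+3.341j
Node n3: branches {R1, R2, R3, I1, L4, V1} → V_3 = -0.6350+3.356j
Node n4: branches {L1, C1, L2, I1, R5, R6, R7, I2, C2, L5, V1} → V_4 = 6.275+3.356j
Source currents: i(V1)=-0.3434+2.120j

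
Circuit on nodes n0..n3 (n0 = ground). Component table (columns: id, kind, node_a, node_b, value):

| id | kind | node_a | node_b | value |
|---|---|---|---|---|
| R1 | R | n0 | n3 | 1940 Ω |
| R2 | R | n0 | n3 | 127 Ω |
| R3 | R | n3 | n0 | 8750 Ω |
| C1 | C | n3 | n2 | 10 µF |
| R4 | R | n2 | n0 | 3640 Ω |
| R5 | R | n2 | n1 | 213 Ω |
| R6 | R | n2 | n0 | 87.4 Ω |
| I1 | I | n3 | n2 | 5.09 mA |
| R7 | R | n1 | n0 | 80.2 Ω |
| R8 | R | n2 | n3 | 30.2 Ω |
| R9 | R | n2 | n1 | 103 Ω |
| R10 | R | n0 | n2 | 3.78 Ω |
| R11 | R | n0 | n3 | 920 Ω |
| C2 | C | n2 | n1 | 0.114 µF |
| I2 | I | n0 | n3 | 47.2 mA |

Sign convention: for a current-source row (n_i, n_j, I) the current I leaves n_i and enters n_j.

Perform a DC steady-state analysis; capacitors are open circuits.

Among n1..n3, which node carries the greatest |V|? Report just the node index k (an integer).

Apply KCL at each of the 3 non-ground nodes and solve the resulting linear system.
Node n1: branches {R5, R7, R9, C2} → V_1 = 0.06967
Node n2: branches {C1, R4, R5, R6, I1, R8, R9, R10, C2} → V_2 = 0.1300
Node n3: branches {R1, R2, R3, C1, I1, R8, R11, I2} → V_3 = 1.087

3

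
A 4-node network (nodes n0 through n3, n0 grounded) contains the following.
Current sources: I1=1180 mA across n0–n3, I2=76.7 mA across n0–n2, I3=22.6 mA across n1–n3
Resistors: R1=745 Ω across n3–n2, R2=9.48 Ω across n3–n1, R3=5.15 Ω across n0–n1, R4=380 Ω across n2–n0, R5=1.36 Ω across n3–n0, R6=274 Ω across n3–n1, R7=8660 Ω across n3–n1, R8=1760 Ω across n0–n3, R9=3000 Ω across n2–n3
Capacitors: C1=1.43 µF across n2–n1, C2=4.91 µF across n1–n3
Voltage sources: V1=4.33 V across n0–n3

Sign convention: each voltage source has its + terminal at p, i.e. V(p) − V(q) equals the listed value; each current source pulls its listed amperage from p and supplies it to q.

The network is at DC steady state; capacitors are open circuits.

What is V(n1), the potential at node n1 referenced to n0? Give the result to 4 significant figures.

-1.634 V

Element admittances at DC:
  I1: injects 1.18 A into n3 (from n0)
  Y(R1) = 0.001342 S between n3,n2
  Y(R2) = 0.1055 S between n3,n1
  I2: injects 0.0767 A into n2 (from n0)
  I3: injects 0.0226 A into n3 (from n1)
  Y(R3) = 0.1942 S between n0,n1
  Y(R4) = 0.002632 S between n2,n0
  Y(C1) = 0.000 S between n2,n1
  Y(R5) = 0.7353 S between n3,n0
  Y(R6) = 0.003650 S between n3,n1
  Y(R7) = 0.0001155 S between n3,n1
  Y(R8) = 0.0005682 S between n0,n3
  Y(C2) = 0.000 S between n1,n3
  Y(R9) = 0.0003333 S between n2,n3
  V1: constraint V(n0)−V(n3) = 4.33
Assemble and solve the 4×4 MNA system:
  V(n1)=-1.634  V(n2)=16.12  V(n3)=-4.330
  i(V1)=-4.718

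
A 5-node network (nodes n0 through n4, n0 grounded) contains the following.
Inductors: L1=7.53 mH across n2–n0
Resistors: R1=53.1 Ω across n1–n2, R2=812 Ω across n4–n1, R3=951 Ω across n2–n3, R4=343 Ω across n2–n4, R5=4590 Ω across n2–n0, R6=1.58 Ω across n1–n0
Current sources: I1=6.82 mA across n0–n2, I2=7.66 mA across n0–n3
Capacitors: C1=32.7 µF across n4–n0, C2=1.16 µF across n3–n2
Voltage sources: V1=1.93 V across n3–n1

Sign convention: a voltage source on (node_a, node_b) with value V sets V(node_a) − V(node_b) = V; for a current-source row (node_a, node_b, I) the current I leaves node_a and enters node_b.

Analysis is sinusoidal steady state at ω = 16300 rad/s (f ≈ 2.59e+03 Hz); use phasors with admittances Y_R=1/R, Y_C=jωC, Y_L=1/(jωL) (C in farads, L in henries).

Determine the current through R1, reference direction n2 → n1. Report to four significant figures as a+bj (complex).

Apply KCL at each of the 4 non-ground nodes and solve the resulting linear system.
Node n1: branches {R1, R2, R6, V1} → V_1 = 0.003397+0.006126j
Node n2: branches {L1, R1, I1, R3, C2, R4, R5} → V_2 = 0.9256+1.160j
Node n3: branches {R3, C2, I2, V1} → V_3 = 1.933+0.006126j
Node n4: branches {R2, C1, R4} → V_4 = 0.006399-0.005021j
Source currents: i(V1)=-0.01522-0.01784j

0.01737+0.02173j A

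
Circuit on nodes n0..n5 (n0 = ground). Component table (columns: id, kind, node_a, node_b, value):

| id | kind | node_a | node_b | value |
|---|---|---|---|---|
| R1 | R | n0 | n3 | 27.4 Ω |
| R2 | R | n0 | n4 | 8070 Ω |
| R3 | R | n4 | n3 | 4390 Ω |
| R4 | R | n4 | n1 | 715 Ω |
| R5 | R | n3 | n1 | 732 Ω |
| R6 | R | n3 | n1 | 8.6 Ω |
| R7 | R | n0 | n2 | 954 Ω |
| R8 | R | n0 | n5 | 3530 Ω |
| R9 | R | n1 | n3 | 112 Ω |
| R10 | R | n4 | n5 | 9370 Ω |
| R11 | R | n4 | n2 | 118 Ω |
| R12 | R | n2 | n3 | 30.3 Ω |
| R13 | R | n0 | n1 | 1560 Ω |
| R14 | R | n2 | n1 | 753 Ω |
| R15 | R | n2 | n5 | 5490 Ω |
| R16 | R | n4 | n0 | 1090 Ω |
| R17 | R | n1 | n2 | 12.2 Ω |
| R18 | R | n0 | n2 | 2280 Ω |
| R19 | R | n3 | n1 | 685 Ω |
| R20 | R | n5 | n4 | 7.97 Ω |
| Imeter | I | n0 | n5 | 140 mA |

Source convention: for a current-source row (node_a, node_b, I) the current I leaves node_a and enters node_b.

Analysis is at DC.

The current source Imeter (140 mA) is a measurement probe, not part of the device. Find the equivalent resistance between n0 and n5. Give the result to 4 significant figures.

R_eq = 119.3 Ω

Apply KCL at each of the 5 non-ground nodes and solve the resulting linear system.
Node n1: branches {R4, R5, R6, R9, R13, R14, R17, R19} → V_1 = 3.561
Node n2: branches {R7, R11, R12, R14, R15, R17, R18} → V_2 = 4.208
Node n3: branches {R1, R3, R5, R6, R9, R12, R19} → V_3 = 3.026
Node n4: branches {R2, R3, R4, R10, R11, R16, R20} → V_4 = 15.65
Node n5: branches {R8, R10, R15, R20, Imeter} → V_5 = 16.70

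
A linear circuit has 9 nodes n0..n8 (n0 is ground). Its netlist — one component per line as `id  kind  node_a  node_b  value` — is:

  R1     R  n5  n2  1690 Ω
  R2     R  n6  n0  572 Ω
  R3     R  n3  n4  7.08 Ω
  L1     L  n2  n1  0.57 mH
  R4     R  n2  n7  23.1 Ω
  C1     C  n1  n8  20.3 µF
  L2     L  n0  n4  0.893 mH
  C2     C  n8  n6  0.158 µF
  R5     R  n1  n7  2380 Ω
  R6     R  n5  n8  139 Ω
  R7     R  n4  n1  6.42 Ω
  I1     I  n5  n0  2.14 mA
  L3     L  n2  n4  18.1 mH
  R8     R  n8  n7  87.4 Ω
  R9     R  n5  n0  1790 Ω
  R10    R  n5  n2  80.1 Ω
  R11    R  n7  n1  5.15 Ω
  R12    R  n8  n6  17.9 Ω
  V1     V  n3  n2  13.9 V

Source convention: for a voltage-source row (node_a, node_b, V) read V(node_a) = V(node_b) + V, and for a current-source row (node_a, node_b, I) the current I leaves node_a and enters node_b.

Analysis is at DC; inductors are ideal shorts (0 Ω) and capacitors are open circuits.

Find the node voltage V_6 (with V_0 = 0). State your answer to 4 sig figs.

Element admittances at DC:
  Y(R1) = 0.0005917 S between n5,n2
  Y(R2) = 0.001748 S between n6,n0
  Y(R3) = 0.1412 S between n3,n4
  L1: short n2↔n1 (DC inductor)
  Y(R4) = 0.04329 S between n2,n7
  Y(C1) = 0.000 S between n1,n8
  L2: short n0↔n4 (DC inductor)
  Y(C2) = 0.000 S between n8,n6
  Y(R5) = 0.0004202 S between n1,n7
  Y(R6) = 0.007194 S between n5,n8
  Y(R7) = 0.1558 S between n4,n1
  I1: injects 0.00214 A into n0 (from n5)
  L3: short n2↔n4 (DC inductor)
  Y(R8) = 0.01144 S between n8,n7
  Y(R9) = 0.0005587 S between n5,n0
  Y(R10) = 0.01248 S between n5,n2
  Y(R11) = 0.1942 S between n7,n1
  Y(R12) = 0.05587 S between n8,n6
  V1: constraint V(n3)−V(n2) = 13.9
Assemble and solve the 12×12 MNA system:
  V(n1)=0.000  V(n2)=0.000  V(n3)=13.90  V(n4)=0.000  V(n5)=-0.1175  V(n6)=-0.04138  V(n7)=-0.001958  V(n8)=-0.04267
  i(L1)=0.0003811  i(L2)=0.002002  i(L3)=-1.965  i(V1)=-1.963

-0.04138 V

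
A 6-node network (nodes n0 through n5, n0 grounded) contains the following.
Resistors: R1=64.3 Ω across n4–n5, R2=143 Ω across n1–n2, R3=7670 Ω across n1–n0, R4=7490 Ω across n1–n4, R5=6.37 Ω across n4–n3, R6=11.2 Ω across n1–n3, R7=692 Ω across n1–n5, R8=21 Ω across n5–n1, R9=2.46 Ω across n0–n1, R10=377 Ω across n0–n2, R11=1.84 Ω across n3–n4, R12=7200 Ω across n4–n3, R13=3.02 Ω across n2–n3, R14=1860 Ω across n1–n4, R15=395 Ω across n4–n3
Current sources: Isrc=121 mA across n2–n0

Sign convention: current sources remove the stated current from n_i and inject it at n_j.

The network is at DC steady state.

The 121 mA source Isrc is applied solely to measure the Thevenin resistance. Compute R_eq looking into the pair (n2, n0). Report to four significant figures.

R_eq = 13.74 Ω

Element admittances at DC:
  Y(R1) = 0.01555 S between n4,n5
  Y(R2) = 0.006993 S between n1,n2
  Y(R3) = 0.0001304 S between n1,n0
  Y(R4) = 0.0001335 S between n1,n4
  Y(R5) = 0.1570 S between n4,n3
  Y(R6) = 0.08929 S between n1,n3
  Y(R7) = 0.001445 S between n1,n5
  Y(R8) = 0.04762 S between n5,n1
  Y(R9) = 0.4065 S between n0,n1
  Y(R10) = 0.002653 S between n0,n2
  Y(R11) = 0.5435 S between n3,n4
  Y(R12) = 0.0001389 S between n4,n3
  Y(R13) = 0.3311 S between n2,n3
  Y(R14) = 0.0005376 S between n1,n4
  Y(R15) = 0.002532 S between n4,n3
  Isrc: injects 0.121 A into n0 (from n2)
Assemble and solve the 5×5 MNA system:
  V(n1)=-0.2867  V(n2)=-1.663  V(n3)=-1.340  V(n4)=-1.322  V(n5)=-0.5358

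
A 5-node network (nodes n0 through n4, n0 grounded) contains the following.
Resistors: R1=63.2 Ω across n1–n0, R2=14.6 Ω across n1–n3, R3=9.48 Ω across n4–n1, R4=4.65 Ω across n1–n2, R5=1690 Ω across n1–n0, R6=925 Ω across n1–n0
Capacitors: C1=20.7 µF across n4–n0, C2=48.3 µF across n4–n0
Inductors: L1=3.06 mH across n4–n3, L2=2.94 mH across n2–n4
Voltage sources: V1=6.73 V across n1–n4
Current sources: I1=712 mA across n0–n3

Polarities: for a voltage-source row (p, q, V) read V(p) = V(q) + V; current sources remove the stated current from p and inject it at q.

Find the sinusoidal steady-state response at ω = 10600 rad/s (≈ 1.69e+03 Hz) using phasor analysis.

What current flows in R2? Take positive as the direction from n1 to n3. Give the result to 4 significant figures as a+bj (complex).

-0.5144-0.4390j A

Apply KCL at each of the 4 non-ground nodes and solve the resulting linear system.
Node n1: branches {R1, R2, R3, R4, R5, R6, V1} → V_1 = 6.749-0.8120j
Node n2: branches {R4, L2} → V_2 = 6.603+0.1703j
Node n3: branches {R2, L1, I1} → V_3 = 14.26+5.598j
Node n4: branches {R3, C1, L1, C2, L2, V1} → V_4 = 0.01942-0.8120j
Source currents: i(V1)=-0.3451+0.6645j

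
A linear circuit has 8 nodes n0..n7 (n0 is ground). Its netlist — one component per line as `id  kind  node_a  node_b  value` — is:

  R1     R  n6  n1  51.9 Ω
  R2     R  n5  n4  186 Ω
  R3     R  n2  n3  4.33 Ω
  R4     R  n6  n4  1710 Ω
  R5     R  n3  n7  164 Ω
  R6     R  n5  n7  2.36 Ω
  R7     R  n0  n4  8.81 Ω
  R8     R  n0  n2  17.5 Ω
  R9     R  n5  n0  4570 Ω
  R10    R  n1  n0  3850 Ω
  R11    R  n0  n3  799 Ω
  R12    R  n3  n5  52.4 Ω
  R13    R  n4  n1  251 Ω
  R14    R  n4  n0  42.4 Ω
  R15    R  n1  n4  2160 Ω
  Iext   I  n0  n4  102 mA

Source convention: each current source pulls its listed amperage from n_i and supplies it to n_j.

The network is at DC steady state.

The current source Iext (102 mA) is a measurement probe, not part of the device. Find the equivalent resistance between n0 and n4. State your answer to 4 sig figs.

Element admittances at DC:
  Y(R1) = 0.01927 S between n6,n1
  Y(R2) = 0.005376 S between n5,n4
  Y(R3) = 0.2309 S between n2,n3
  Y(R4) = 0.0005848 S between n6,n4
  Y(R5) = 0.006098 S between n3,n7
  Y(R6) = 0.4237 S between n5,n7
  Y(R7) = 0.1135 S between n0,n4
  Y(R8) = 0.05714 S between n0,n2
  Y(R9) = 0.0002188 S between n5,n0
  Y(R10) = 0.0002597 S between n1,n0
  Y(R11) = 0.001252 S between n0,n3
  Y(R12) = 0.01908 S between n3,n5
  Y(R13) = 0.003984 S between n4,n1
  Y(R14) = 0.02358 S between n4,n0
  Y(R15) = 0.0004630 S between n1,n4
  Iext: injects 0.102 A into n4 (from n0)
Assemble and solve the 7×7 MNA system:
  V(n1)=0.6858  V(n2)=0.04923  V(n3)=0.06142  V(n4)=0.7214  V(n5)=0.1766  V(n6)=0.6869  V(n7)=0.1750

R_eq = 7.072 Ω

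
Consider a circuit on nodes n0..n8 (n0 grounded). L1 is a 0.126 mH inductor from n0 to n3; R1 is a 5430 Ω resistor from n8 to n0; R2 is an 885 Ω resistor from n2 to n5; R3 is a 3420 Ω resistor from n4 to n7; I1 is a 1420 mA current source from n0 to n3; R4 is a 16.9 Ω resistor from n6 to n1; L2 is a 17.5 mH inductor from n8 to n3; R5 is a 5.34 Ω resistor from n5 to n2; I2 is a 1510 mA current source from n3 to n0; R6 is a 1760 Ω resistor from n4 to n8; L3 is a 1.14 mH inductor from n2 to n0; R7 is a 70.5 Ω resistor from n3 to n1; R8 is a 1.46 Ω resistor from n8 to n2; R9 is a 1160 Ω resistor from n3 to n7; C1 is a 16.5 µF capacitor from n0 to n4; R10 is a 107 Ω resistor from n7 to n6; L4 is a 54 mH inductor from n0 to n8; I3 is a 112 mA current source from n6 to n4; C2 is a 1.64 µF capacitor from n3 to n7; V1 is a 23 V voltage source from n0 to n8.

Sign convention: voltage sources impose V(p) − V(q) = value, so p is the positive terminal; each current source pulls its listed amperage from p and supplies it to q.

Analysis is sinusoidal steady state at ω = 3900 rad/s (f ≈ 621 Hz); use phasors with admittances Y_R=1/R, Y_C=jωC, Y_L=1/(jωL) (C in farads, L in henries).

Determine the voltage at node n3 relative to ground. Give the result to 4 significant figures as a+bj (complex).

-0.1636-0.09796j V

MNA unknowns: 8 node voltages V₁..V_8 plus 1 source current (V1)
L1: Y=0.000-2.035j on G[0,3]
R1: Y=0.0001842+0.000j on G[8,0]
R2: Y=0.001130+0.000j on G[2,5]
R3: Y=0.0002924+0.000j on G[4,7]
I1: z[0]−=1.42, z[3]+=1.42
R4: Y=0.05917+0.000j on G[6,1]
L2: Y=0.000-0.01465j on G[8,3]
R5: Y=0.1873+0.000j on G[5,2]
I2: z[3]−=1.51, z[0]+=1.51
R6: Y=0.0005682+0.000j on G[4,8]
L3: Y=0.000-0.2249j on G[2,0]
R7: Y=0.01418+0.000j on G[3,1]
R8: Y=0.6849+0.000j on G[8,2]
R9: Y=0.0008621+0.000j on G[3,7]
C1: Y=0.000+0.06435j on G[0,4]
R10: Y=0.009346+0.000j on G[7,6]
L4: Y=0.000-0.004748j on G[0,8]
I3: z[6]−=0.112, z[4]+=0.112
C2: Y=0.000+0.006396j on G[3,7]
V1: row V0−V8=23, i_V1 at 0,8
solve → V1=-5.947+1.338j, V2=-20.76-6.818j, V3=-0.1636-0.09796j, V4=0.03785-1.518j, V5=-20.76-6.818j, V6=-7.334+1.682j, V7=-4.128+3.862j, V8=-23.00+0.000j
aux → i_V1=-1.549+5.114j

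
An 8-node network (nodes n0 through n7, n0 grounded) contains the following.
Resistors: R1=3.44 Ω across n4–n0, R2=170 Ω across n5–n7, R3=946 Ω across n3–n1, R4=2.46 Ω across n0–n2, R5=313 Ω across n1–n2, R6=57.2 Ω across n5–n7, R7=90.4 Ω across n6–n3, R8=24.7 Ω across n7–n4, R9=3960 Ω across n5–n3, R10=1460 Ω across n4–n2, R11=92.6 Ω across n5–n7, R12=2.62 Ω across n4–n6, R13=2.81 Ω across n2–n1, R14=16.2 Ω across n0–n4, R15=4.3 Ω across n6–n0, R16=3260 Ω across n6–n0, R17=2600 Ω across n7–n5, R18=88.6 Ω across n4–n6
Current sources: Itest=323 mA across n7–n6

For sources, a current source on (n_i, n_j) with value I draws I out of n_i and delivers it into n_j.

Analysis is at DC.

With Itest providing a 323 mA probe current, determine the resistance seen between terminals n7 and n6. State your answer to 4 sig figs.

Element admittances at DC:
  Y(R1) = 0.2907 S between n4,n0
  Y(R2) = 0.005882 S between n5,n7
  Y(R3) = 0.001057 S between n3,n1
  Y(R4) = 0.4065 S between n0,n2
  Y(R5) = 0.003195 S between n1,n2
  Y(R6) = 0.01748 S between n5,n7
  Y(R7) = 0.01106 S between n6,n3
  Y(R8) = 0.04049 S between n7,n4
  Y(R9) = 0.0002525 S between n5,n3
  Y(R10) = 0.0006849 S between n4,n2
  Y(R11) = 0.01080 S between n5,n7
  Y(R12) = 0.3817 S between n4,n6
  Y(R13) = 0.3559 S between n2,n1
  Y(R14) = 0.06173 S between n0,n4
  Y(R15) = 0.2326 S between n6,n0
  Y(R16) = 0.0003067 S between n6,n0
  Y(R17) = 0.0003846 S between n7,n5
  Y(R18) = 0.01129 S between n4,n6
  Itest: injects 0.323 A into n6 (from n7)
Assemble and solve the 7×7 MNA system:
  V(n1)=0.0004727  V(n2)=7.570e-06  V(n3)=0.1585  V(n4)=-0.2393  V(n5)=-8.105  V(n6)=0.3622  V(n7)=-8.166

R_eq = 26.40 Ω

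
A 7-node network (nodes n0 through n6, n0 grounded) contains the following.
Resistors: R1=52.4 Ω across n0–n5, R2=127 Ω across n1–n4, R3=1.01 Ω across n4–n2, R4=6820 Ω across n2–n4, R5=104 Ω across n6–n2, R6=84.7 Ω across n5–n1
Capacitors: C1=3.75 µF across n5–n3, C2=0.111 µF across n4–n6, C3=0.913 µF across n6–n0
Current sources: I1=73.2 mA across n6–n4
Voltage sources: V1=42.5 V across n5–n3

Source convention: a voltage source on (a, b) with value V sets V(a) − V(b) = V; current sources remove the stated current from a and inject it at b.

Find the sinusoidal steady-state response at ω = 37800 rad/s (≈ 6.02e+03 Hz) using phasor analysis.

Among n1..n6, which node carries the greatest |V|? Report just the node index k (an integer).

3

Element admittances at ω=37800 rad/s:
  Y(R1) = 0.01908+0.000j S between n0,n5
  Y(R2) = 0.007874+0.000j S between n1,n4
  Y(R3) = 0.9901+0.000j S between n4,n2
  Y(C1) = 0.000+0.1418j S between n5,n3
  Y(R4) = 0.0001466+0.000j S between n2,n4
  I1: injects 0.0732 A into n4 (from n6)
  Y(R5) = 0.009615+0.000j S between n6,n2
  Y(C2) = 0.000+0.004196j S between n4,n6
  Y(C3) = 0.000+0.03451j S between n6,n0
  Y(R6) = 0.01181+0.000j S between n5,n1
  V1: constraint V(n5)−V(n3) = 42.5
Assemble and solve the 7×7 MNA system:
  V(n1)=2.622-0.6001j  V(n2)=5.004-1.140j  V(n3)=-41.50-0.2294j  V(n4)=5.051-1.156j  V(n5)=1.002-0.2294j  V(n6)=0.1268+0.5542j
  i(V1)=0.000-6.024j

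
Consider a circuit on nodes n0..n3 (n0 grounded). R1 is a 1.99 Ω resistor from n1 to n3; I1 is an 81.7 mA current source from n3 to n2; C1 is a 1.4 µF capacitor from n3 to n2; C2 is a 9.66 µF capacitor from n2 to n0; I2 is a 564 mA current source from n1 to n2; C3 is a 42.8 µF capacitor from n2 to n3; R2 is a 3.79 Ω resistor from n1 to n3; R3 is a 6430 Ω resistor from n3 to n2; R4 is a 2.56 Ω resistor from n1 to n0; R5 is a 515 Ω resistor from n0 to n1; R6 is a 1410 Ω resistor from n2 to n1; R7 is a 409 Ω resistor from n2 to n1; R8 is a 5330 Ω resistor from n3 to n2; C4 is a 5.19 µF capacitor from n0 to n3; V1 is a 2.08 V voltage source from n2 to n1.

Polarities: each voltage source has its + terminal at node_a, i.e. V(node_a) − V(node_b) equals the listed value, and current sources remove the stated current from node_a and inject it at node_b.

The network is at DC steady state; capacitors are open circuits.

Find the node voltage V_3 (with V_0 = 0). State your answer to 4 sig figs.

Element admittances at DC:
  Y(R1) = 0.5025 S between n1,n3
  I1: injects 0.0817 A into n2 (from n3)
  Y(C1) = 0.000 S between n3,n2
  Y(C2) = 0.000 S between n2,n0
  I2: injects 0.564 A into n2 (from n1)
  Y(C3) = 0.000 S between n2,n3
  Y(R2) = 0.2639 S between n1,n3
  Y(R3) = 0.0001555 S between n3,n2
  Y(R4) = 0.3906 S between n1,n0
  Y(R5) = 0.001942 S between n0,n1
  Y(R6) = 0.0007092 S between n2,n1
  Y(R7) = 0.002445 S between n2,n1
  Y(R8) = 0.0001876 S between n3,n2
  Y(C4) = 0.000 S between n0,n3
  V1: constraint V(n2)−V(n1) = 2.08
Assemble and solve the 4×4 MNA system:
  V(n1)=0.000  V(n2)=2.080  V(n3)=-0.1056
  i(V1)=0.6384

-0.1056 V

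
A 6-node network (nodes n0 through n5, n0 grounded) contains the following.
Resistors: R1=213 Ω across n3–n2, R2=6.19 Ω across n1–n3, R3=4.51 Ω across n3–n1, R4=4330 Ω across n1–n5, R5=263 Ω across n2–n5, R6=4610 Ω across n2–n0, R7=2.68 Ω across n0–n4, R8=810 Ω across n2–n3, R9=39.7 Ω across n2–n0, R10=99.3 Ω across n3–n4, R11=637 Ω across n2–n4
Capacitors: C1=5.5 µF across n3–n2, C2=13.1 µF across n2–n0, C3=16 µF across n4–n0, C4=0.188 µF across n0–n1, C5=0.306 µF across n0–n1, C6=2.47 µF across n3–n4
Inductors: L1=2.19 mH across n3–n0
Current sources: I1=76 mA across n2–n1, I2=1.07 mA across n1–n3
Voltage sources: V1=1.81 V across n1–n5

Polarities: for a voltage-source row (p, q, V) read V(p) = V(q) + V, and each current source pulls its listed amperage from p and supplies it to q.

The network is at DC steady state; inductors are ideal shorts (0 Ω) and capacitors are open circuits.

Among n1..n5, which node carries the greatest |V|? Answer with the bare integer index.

MNA unknowns: 5 node voltages V₁..V_5 plus 2 source currents (L1, V1)
R1: Y=0.004695 on G[3,2]
R2: Y=0.1616 on G[1,3]
R3: Y=0.2217 on G[3,1]
R4: Y=0.0002309 on G[1,5]
C1: Y=0.000 on G[3,2]
C2: Y=0.000 on G[2,0]
C3: Y=0.000 on G[4,0]
R5: Y=0.003802 on G[2,5]
R6: Y=0.0002169 on G[2,0]
R7: Y=0.3731 on G[0,4]
R8: Y=0.001235 on G[2,3]
C4: Y=0.000 on G[0,1]
C5: Y=0.000 on G[0,1]
L1: row V3−V0=0, i_L1 at 3,0
C6: Y=0.000 on G[3,4]
I1: z[2]−=0.076, z[1]+=0.076
R9: Y=0.02519 on G[2,0]
R10: Y=0.01007 on G[3,4]
I2: z[1]−=0.00107, z[3]+=0.00107
R11: Y=0.001570 on G[2,4]
V1: row V1−V5=1.81, i_V1 at 1,5
solve → V1=0.1894, V2=-2.239, V3=0.000, V4=-0.009134, V5=-1.621
aux → i_L1=0.06028, i_V1=0.001932

2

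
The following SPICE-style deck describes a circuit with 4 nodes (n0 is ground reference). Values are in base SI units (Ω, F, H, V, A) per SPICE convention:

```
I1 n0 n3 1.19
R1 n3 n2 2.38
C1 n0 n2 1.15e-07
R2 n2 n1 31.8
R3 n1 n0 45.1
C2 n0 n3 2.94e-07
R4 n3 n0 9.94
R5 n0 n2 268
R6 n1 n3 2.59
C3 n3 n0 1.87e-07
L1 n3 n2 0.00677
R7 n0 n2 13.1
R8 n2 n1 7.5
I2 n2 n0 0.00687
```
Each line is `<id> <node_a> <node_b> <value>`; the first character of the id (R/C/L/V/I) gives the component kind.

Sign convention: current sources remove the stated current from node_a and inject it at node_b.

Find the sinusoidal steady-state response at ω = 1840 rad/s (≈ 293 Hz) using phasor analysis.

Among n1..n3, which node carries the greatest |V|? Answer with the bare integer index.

3

Apply KCL at each of the 3 non-ground nodes and solve the resulting linear system.
Node n1: branches {R2, R3, R6, R8} → V_1 = 5.738-0.01714j
Node n2: branches {R1, C1, R2, R5, L1, R7, R8, I2} → V_2 = 5.361-0.09985j
Node n3: branches {I1, R1, C2, R4, R6, C3, L1} → V_3 = 6.229+0.01717j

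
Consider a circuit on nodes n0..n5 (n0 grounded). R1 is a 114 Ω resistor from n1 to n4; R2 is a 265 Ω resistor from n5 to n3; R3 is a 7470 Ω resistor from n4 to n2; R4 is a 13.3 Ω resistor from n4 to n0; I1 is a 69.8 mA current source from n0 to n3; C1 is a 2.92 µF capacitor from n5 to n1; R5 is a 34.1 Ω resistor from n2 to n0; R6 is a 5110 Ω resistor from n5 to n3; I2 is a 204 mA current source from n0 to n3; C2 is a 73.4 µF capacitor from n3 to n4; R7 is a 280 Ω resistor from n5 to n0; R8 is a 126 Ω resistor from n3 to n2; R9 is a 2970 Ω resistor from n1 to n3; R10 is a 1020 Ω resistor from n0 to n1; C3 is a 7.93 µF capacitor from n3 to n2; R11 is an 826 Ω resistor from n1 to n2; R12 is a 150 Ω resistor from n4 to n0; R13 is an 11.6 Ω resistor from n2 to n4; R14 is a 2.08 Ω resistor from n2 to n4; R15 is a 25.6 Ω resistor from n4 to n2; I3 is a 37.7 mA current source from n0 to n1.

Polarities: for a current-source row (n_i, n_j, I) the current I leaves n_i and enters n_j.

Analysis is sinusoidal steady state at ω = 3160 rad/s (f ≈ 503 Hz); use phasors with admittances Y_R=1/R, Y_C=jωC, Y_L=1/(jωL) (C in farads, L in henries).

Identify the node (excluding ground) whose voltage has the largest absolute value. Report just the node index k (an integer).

1

Apply KCL at each of the 5 non-ground nodes and solve the resulting linear system.
Node n1: branches {R1, C1, R9, R10, R11, I3} → V_1 = 4.455-0.9006j
Node n2: branches {R3, R5, R8, C3, R11, R13, R14, R15} → V_2 = 2.597-0.02173j
Node n3: branches {R2, I1, R6, I2, C2, R8, R9, C3} → V_3 = 2.727-1.087j
Node n4: branches {R1, R3, R4, C2, R12, R13, R14, R15} → V_4 = 2.673-0.01243j
Node n5: branches {R2, C1, R6, R7} → V_5 = 3.407+0.7106j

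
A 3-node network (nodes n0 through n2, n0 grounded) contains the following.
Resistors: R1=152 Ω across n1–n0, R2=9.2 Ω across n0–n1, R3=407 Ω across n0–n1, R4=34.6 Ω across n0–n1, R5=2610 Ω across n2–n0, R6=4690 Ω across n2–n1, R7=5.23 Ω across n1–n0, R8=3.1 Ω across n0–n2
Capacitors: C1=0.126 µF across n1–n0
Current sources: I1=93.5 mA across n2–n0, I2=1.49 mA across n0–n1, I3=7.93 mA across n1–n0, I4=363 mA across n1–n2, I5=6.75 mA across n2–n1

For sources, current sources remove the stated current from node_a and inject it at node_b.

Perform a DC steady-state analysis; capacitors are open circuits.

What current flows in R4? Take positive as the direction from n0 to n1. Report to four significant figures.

0.03099 A

Element admittances at DC:
  Y(R1) = 0.006579 S between n1,n0
  Y(R2) = 0.1087 S between n0,n1
  Y(C1) = 0.000 S between n1,n0
  Y(R3) = 0.002457 S between n0,n1
  Y(R4) = 0.02890 S between n0,n1
  Y(R5) = 0.0003831 S between n2,n0
  Y(R6) = 0.0002132 S between n2,n1
  I1: injects 0.0935 A into n0 (from n2)
  Y(R7) = 0.1912 S between n1,n0
  I2: injects 0.00149 A into n1 (from n0)
  I3: injects 0.00793 A into n0 (from n1)
  I4: injects 0.363 A into n2 (from n1)
  Y(R8) = 0.3226 S between n0,n2
  I5: injects 0.00675 A into n1 (from n2)
Assemble and solve the 2×2 MNA system:
  V(n1)=-1.072  V(n2)=0.8123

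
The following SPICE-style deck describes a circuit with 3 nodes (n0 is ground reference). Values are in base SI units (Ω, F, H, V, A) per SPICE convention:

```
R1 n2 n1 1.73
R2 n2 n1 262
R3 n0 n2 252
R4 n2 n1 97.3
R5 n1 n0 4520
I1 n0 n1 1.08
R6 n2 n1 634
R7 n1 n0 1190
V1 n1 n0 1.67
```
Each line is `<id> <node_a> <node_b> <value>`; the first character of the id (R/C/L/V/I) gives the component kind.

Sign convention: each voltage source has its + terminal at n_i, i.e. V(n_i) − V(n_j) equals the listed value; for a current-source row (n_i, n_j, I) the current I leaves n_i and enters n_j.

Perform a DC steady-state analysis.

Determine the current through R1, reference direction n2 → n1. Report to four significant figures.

Apply KCL at each of the 2 non-ground nodes and solve the resulting linear system.
Node n1: branches {R1, R2, R4, R5, I1, R6, R7, V1} → V_1 = 1.670
Node n2: branches {R1, R2, R3, R4, R6} → V_2 = 1.659
Source currents: i(V1)=1.072

-0.006409 A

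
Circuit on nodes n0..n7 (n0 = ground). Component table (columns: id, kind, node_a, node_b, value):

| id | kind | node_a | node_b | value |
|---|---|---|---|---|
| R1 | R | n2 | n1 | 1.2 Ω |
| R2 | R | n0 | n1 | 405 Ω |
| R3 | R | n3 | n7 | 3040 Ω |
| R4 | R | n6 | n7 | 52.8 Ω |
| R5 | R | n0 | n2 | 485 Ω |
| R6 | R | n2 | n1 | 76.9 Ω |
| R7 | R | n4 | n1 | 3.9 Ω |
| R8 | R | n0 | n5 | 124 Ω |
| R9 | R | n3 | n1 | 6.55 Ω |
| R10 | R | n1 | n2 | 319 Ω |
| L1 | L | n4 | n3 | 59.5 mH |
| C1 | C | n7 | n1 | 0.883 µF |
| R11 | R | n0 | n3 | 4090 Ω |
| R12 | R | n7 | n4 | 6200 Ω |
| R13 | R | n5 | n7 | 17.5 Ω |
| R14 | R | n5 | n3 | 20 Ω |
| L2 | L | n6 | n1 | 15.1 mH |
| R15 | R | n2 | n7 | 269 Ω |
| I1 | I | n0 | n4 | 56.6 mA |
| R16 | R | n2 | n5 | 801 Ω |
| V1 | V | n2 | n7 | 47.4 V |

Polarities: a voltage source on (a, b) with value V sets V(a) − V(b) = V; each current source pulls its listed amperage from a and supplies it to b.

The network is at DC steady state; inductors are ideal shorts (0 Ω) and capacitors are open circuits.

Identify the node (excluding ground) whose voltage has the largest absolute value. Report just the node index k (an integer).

7

Element admittances at DC:
  Y(R1) = 0.8333 S between n2,n1
  Y(R2) = 0.002469 S between n0,n1
  Y(R3) = 0.0003289 S between n3,n7
  Y(R4) = 0.01894 S between n6,n7
  Y(R5) = 0.002062 S between n0,n2
  Y(R6) = 0.01300 S between n2,n1
  Y(R7) = 0.2564 S between n4,n1
  Y(R8) = 0.008065 S between n0,n5
  Y(R9) = 0.1527 S between n3,n1
  Y(R10) = 0.003135 S between n1,n2
  L1: short n4↔n3 (DC inductor)
  Y(C1) = 0.000 S between n7,n1
  Y(R11) = 0.0002445 S between n0,n3
  Y(R12) = 0.0001613 S between n7,n4
  Y(R13) = 0.05714 S between n5,n7
  Y(R14) = 0.05000 S between n5,n3
  L2: short n6↔n1 (DC inductor)
  Y(R15) = 0.003717 S between n2,n7
  I1: injects 0.0566 A into n4 (from n0)
  Y(R16) = 0.001248 S between n2,n5
  V1: constraint V(n2)−V(n7) = 47.4
Assemble and solve the 10×10 MNA system:
  V(n1)=19.52  V(n2)=21.83  V(n3)=16.91  V(n4)=16.91  V(n5)=-5.051  V(n6)=19.52  V(n7)=-25.57
  i(L1)=0.7181  i(L2)=-0.8538  i(V1)=-2.223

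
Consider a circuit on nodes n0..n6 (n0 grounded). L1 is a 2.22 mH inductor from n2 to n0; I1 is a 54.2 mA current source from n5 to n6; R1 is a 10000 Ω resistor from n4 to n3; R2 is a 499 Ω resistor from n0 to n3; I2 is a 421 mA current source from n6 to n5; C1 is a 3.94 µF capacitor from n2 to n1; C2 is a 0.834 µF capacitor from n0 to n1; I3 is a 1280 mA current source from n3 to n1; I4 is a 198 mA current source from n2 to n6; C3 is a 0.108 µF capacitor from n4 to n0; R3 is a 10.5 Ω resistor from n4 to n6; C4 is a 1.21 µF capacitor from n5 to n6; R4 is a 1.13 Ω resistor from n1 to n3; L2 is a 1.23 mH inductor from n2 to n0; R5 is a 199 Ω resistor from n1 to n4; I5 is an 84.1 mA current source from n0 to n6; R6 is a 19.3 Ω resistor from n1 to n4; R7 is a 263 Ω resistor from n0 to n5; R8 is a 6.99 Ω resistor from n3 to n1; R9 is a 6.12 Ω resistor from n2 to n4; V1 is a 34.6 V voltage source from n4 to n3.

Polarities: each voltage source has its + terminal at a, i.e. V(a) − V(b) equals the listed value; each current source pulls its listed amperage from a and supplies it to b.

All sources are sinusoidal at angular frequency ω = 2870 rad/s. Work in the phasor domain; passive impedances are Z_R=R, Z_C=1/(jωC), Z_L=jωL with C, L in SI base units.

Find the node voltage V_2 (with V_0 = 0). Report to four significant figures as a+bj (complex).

-0.5381-0.06977j V

MNA unknowns: 6 node voltages V₁..V_6 plus 1 source current (V1)
L1: Y=0.000-0.1570j on G[2,0]
I1: z[5]−=0.0542, z[6]+=0.0542
R1: Y=0.0001000+0.000j on G[4,3]
R2: Y=0.002004+0.000j on G[0,3]
I2: z[6]−=0.421, z[5]+=0.421
C1: Y=0.000+0.01131j on G[2,1]
C2: Y=0.000+0.002394j on G[0,1]
I3: z[3]−=1.28, z[1]+=1.28
I4: z[2]−=0.198, z[6]+=0.198
C3: Y=0.000+0.0003100j on G[4,0]
R3: Y=0.09524+0.000j on G[4,6]
C4: Y=0.000+0.003473j on G[5,6]
R4: Y=0.8850+0.000j on G[1,3]
L2: Y=0.000-0.2833j on G[2,0]
R5: Y=0.005025+0.000j on G[1,4]
I5: z[0]−=0.0841, z[6]+=0.0841
R6: Y=0.05181+0.000j on G[1,4]
R7: Y=0.003802+0.000j on G[0,5]
R8: Y=0.1431+0.000j on G[3,1]
R9: Y=0.1634+0.000j on G[2,4]
V1: row V4−V3=34.6, i_V1 at 4,3
solve → V1=-30.80+3.858j, V2=-0.5381-0.06977j, V3=-33.84+3.474j, V4=0.7575+3.474j, V5=50.75-44.80j, V6=1.694+5.263j
aux → i_V1=-1.919-0.3872j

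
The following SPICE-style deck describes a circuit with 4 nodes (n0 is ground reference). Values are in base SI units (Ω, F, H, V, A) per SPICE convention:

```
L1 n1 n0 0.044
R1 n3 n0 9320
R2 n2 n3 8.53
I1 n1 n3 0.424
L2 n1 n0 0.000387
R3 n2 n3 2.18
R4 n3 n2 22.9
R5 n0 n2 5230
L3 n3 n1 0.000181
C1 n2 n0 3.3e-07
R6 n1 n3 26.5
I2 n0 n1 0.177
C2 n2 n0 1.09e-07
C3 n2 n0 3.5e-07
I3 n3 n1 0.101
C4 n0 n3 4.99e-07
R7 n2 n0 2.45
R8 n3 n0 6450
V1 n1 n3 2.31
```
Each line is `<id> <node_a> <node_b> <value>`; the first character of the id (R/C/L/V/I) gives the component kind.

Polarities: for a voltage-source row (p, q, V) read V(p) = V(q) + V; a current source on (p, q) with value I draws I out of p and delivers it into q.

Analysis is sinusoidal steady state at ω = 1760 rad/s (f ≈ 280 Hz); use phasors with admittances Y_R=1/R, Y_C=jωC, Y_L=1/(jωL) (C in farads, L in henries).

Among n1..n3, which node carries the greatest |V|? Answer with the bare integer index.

MNA unknowns: 3 node voltages V₁..V_3 plus 1 source current (V1)
L1: Y=0.000-0.01291j on G[1,0]
R1: Y=0.0001073+0.000j on G[3,0]
R2: Y=0.1172+0.000j on G[2,3]
I1: z[1]−=0.424, z[3]+=0.424
L2: Y=0.000-1.468j on G[1,0]
R3: Y=0.4587+0.000j on G[2,3]
R4: Y=0.04367+0.000j on G[3,2]
R5: Y=0.0001912+0.000j on G[0,2]
L3: Y=0.000-3.139j on G[3,1]
C1: Y=0.000+0.0005808j on G[2,0]
R6: Y=0.03774+0.000j on G[1,3]
I2: z[0]−=0.177, z[1]+=0.177
C2: Y=0.000+0.0001918j on G[2,0]
C3: Y=0.000+0.0006160j on G[2,0]
I3: z[3]−=0.101, z[1]+=0.101
C4: Y=0.000+0.0008782j on G[0,3]
R7: Y=0.4082+0.000j on G[2,0]
R8: Y=0.0001550+0.000j on G[3,0]
V1: row V1−V3=2.31, i_V1 at 1,3
solve → V1=0.07961+0.4910j, V2=-1.344+0.2978j, V3=-2.230+0.4910j
aux → i_V1=-0.9604+7.369j

3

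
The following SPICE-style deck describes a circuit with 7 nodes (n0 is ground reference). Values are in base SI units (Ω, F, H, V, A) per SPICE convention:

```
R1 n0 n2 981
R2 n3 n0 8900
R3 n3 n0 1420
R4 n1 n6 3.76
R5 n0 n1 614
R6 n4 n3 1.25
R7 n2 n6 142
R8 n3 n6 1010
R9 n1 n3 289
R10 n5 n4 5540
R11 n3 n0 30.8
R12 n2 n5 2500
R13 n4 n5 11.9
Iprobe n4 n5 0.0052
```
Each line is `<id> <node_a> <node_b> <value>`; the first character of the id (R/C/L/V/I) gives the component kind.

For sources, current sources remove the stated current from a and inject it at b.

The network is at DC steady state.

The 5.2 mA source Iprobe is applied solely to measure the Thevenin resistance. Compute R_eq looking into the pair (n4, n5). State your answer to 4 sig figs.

Apply KCL at each of the 6 non-ground nodes and solve the resulting linear system.
Node n1: branches {R4, R5, R9} → V_1 = 0.002614
Node n2: branches {R1, R7, R12} → V_2 = 0.005112
Node n3: branches {R2, R3, R6, R8, R9, R11} → V_3 = -0.0002845
Node n4: branches {R6, R10, R13, Iprobe} → V_4 = -0.0003125
Node n5: branches {R10, R12, R13, Iprobe} → V_5 = 0.06117
Node n6: branches {R4, R7, R8} → V_6 = 0.002668

R_eq = 11.82 Ω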